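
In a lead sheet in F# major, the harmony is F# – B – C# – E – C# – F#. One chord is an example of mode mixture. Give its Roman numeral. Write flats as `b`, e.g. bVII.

In F# major the diatonic chords are F#, G#m, A#m, B, C#, D#m, E#dim. F#, B and C# are all diatonic. E (E–G#–B) doesn't fit — on degree 7 F# major would have E#dim (vii°). E is the degree-7 chord of F# minor, so it is the borrowed bVII.

bVII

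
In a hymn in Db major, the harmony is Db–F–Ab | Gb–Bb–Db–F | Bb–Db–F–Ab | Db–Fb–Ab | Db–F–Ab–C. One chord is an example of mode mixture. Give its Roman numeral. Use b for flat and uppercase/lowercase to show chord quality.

In Db major the diatonic chords are Db, Ebm, Fm, Gb, Ab, Bbm, Cdim. Db–F–Ab = Db, Gb–Bb–Db–F = Gbmaj7, Bb–Db–F–Ab = Bbm7 and Db–F–Ab–C = Dbmaj7 are all diatonic. Db–Fb–Ab is not: scale degree 1 in Db major carries Db (I). In Db minor the chord on that degree is Dbm, so here it functions as i, borrowed from the parallel minor.

i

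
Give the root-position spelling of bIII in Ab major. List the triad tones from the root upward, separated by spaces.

The root of bIII is the lowered 3rd degree: C becomes Cb. In Ab minor the chord on Cb is Cb–Eb–Gb.

Cb Eb Gb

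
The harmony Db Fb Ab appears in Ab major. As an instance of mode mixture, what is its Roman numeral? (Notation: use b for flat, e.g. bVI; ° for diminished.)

Db is scale degree 4 in Ab major. The diatonic chord on degree 4 would be Db (IV), but Db–Fb–Ab is the minor chord from Ab minor. As a borrowed chord it is labeled iv.

iv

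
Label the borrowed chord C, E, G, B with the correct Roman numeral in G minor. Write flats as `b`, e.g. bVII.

IVmaj7

C is scale degree 4 in G minor. The diatonic chord on degree 4 would be Cm (iv), but C–E–G–B is the major-seventh chord from G major. As a borrowed chord it is labeled IVmaj7.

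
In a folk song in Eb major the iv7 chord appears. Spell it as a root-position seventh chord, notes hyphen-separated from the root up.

The root, Ab, is scale degree 4 — the same note in Eb major and Eb minor; only the chord quality changes. Building the minor-seventh chord from the parallel minor on Ab: Ab–Cb–Eb–Gb.

Ab-Cb-Eb-Gb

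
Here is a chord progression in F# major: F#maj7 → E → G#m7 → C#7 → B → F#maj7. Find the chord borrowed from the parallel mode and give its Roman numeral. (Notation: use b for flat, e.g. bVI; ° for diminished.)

bVII

F# major has the diatonic set F#, G#m, A#m, B, C#, D#m, E#dim. Of the given chords, F#maj7, G#m7, C#7 and B are diatonic. E (E–G#–B) doesn't fit — on degree 7 F# major would have E#dim (vii°). E is the degree-7 chord of F# minor, so it is the borrowed bVII.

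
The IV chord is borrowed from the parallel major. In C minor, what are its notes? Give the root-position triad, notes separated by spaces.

F A C

IV is built on scale degree 4, which is F in both C minor and its parallel. In C major the chord on F is F–A–C.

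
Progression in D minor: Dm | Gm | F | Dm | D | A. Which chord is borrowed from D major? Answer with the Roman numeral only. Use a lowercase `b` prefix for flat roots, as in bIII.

I

The diatonic triads in D minor (with V from harmonic minor) are Dm, Edim, F, Gm, A, Bb, C. Dm, Gm, F and A all belong to that set. D (D–F#–A) doesn't fit — on degree 1 D minor would have Dm (i). D is the degree-1 chord of D major, so it is the borrowed I.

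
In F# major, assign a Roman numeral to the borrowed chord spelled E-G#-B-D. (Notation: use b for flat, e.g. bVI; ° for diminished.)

In F# major scale degree 7 is E#; E is its lowered form, from F# minor. Diatonically F# major has E#dim (vii°) on that degree; E–G#–B–D is instead the dominant-seventh chord native to F# minor, so it takes the label bVII7.

bVII7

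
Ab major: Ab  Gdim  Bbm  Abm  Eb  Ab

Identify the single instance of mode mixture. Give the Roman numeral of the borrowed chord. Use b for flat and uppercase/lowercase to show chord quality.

Ab major has the diatonic set Ab, Bbm, Cm, Db, Eb, Fm, Gdim. Ab, Gdim, Bbm and Eb all belong to that set. Abm (Ab–Cb–Eb) doesn't fit — on degree 1 Ab major would have Ab (I). Abm is the degree-1 chord of Ab minor, so it is the borrowed i.

i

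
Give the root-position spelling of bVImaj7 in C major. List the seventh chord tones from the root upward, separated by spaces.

Ab C Eb G

Scale degree 6 in C major is A. bVImaj7 uses the lowered form, Ab, taken from C minor. Building the major-seventh chord from the parallel minor on Ab: Ab–C–Eb–G.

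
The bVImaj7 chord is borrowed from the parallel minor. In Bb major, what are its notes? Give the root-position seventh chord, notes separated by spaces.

Gb Bb Db F

bVImaj7 is built on the lowered scale degree 6. In Bb major degree 6 is G; lowered it becomes Gb. In Bb minor the chord on Gb is Gb–Bb–Db–F.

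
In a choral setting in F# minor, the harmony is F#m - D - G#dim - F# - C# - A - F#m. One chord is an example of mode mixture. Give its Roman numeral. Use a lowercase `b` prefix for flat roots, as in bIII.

F# minor has the diatonic set F#m, G#dim, A, Bm, C#, D, E (with V from harmonic minor). F#m, D, G#dim, C# and A all belong to that set. But F# (F#–A#–C#) is foreign: the diatonic i on degree 1 is F#m, whereas F# comes from F# major. It is labeled I.

I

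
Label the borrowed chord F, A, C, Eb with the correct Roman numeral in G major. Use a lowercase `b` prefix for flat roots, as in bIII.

The root F is the lowered 7th scale degree — diatonically G major has F# there. F–A–C–Eb is a dominant-seventh chord — the form found in G minor, not the diatonic vii° (F#dim). Borrowed into G major it is written bVII7.

bVII7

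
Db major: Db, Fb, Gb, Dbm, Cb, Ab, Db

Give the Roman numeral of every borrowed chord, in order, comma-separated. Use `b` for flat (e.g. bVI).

The diatonic triads in Db major are Db, Ebm, Fm, Gb, Ab, Bbm, Cdim. Of the given chords, Db, Gb and Ab are diatonic. Fb (Fb–Ab–Cb) doesn't fit — on degree 3 Db major would have Fm (iii). Fb is the degree-3 chord of Db minor, so it is the borrowed bIII. Dbm (Db–Fb–Ab) doesn't fit — on degree 1 Db major would have Db (I). Dbm is the degree-1 chord of Db minor, so it is the borrowed i. Cb (Cb–Eb–Gb) doesn't fit — on degree 7 Db major would have Cdim (vii°). Cb is the degree-7 chord of Db minor, so it is the borrowed bVII.

bIII, i, bVII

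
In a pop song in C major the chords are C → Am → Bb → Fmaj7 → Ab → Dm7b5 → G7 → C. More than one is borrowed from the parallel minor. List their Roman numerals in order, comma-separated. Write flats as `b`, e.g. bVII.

bVII, bVI, iiø7

The diatonic triads in C major are C, Dm, Em, F, G, Am, Bdim. C, Am, Fmaj7 and G7 are all diatonic. Bb (Bb–D–F) is not: scale degree 7 in C major carries Bdim (vii°). In C minor the chord on that degree is Bb, so here it functions as bVII, borrowed from the parallel minor. But Ab (Ab–C–Eb) is foreign: the diatonic vi on degree 6 is Am, whereas Ab comes from C minor. It is labeled bVI. But Dm7b5 (D–F–Ab–C) is foreign: the diatonic ii on degree 2 is Dm, whereas Dm7b5 comes from C minor. It is labeled iiø7.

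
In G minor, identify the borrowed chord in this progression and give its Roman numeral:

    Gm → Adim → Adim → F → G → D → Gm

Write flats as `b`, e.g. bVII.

I

The diatonic triads in G minor (with V from harmonic minor) are Gm, Adim, Bb, Cm, D, Eb, F. Gm, Adim, F and D all belong to that set. But G (G–B–D) is foreign: the diatonic i on degree 1 is Gm, whereas G comes from G major. It is labeled I.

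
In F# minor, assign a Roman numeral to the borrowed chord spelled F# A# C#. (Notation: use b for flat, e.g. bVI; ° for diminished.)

I

F# is scale degree 1 in F# minor. The diatonic chord on degree 1 would be F#m (i), but F#–A#–C# is the major chord from F# major. As a borrowed chord it is labeled I.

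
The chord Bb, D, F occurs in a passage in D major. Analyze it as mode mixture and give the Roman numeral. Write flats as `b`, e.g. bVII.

bVI

Bb is the lowered form of scale degree 6 in D major (the diatonic degree 6 is B). The diatonic chord on degree 6 would be Bm (vi), but Bb–D–F is the major chord from D minor. As a borrowed chord it is labeled bVI.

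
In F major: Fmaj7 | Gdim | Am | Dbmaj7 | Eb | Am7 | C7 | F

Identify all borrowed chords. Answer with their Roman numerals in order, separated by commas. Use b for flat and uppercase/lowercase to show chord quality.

ii°, bVImaj7, bVII

F major has the diatonic set F, Gm, Am, Bb, C, Dm, Edim. Fmaj7, Am, Am7, C7 and F all belong to that set. Gdim (G–Bb–Db) is not: scale degree 2 in F major carries Gm (ii). In F minor the chord on that degree is Gdim, so here it functions as ii°, borrowed from the parallel minor. But Dbmaj7 (Db–F–Ab–C) is foreign: the diatonic vi on degree 6 is Dm, whereas Dbmaj7 comes from F minor. It is labeled bVImaj7. But Eb (Eb–G–Bb) is foreign: the diatonic vii° on degree 7 is Edim, whereas Eb comes from F minor. It is labeled bVII.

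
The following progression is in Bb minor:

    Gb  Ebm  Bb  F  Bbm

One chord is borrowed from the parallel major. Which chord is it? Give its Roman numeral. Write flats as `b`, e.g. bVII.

In Bb minor (with V from harmonic minor) the diatonic chords are Bbm, Cdim, Db, Ebm, F, Gb, Ab. Of the given chords, Gb, Ebm, F and Bbm are diatonic. Bb (Bb–D–F) doesn't fit — on degree 1 Bb minor would have Bbm (i). Bb is the degree-1 chord of Bb major, so it is the borrowed I.

I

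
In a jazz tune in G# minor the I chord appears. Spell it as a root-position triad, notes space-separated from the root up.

G# B# D#

The root, G#, is scale degree 1 — the same note in G# minor and G# major; only the chord quality changes. Stacking thirds in G# major on G# gives G#–B#–D#.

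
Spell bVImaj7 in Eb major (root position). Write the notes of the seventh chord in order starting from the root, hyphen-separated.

Scale degree 6 in Eb major is C. bVImaj7 uses the lowered form, Cb, taken from Eb minor. In Eb minor the chord on Cb is Cb–Eb–Gb–Bb.

Cb-Eb-Gb-Bb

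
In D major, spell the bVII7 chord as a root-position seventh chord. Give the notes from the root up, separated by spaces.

C E G Bb

bVII7 is built on the lowered scale degree 7. In D major degree 7 is C#; lowered it becomes C. Building the dominant-seventh chord from the parallel minor on C: C–E–G–Bb.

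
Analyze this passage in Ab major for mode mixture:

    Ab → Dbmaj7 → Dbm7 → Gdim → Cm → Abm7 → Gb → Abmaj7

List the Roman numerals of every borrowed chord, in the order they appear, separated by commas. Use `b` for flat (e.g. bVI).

iv7, i7, bVII

The diatonic triads in Ab major are Ab, Bbm, Cm, Db, Eb, Fm, Gdim. Of the given chords, Ab, Dbmaj7, Gdim, Cm and Abmaj7 are diatonic. Dbm7 (Db–Fb–Ab–Cb) doesn't fit — on degree 4 Ab major would have Db (IV). Dbm7 is the degree-4 chord of Ab minor, so it is the borrowed iv7. Abm7 (Ab–Cb–Eb–Gb) is not: scale degree 1 in Ab major carries Ab (I). In Ab minor the chord on that degree is Abm7, so here it functions as i7, borrowed from the parallel minor. Gb (Gb–Bb–Db) is not: scale degree 7 in Ab major carries Gdim (vii°). In Ab minor the chord on that degree is Gb, so here it functions as bVII, borrowed from the parallel minor.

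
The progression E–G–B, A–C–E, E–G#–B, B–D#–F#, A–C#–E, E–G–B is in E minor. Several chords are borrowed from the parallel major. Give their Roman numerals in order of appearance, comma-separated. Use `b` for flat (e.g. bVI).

E minor has the diatonic set Em, F#dim, G, Am, B, C, D (with V from harmonic minor). Of the given chords, E–G–B = Em, A–C–E = Am and B–D#–F# = B are diatonic. E–G#–B is not: scale degree 1 in E minor carries Em (i). In E major the chord on that degree is E, so here it functions as I, borrowed from the parallel major. A–C#–E doesn't fit — on degree 4 E minor would have Am (iv). A is the degree-4 chord of E major, so it is the borrowed IV.

I, IV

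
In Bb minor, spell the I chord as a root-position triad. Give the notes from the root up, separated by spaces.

Bb D F

I is built on scale degree 1, which is Bb in both Bb minor and its parallel. Stacking thirds in Bb major on Bb gives Bb–D–F.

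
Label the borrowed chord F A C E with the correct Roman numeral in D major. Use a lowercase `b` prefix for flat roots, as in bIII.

The root F is the lowered 3rd scale degree — diatonically D major has F# there. Diatonically D major has F#m (iii) on that degree; F–A–C–E is instead the major-seventh chord native to D minor, so it takes the label bIIImaj7.

bIIImaj7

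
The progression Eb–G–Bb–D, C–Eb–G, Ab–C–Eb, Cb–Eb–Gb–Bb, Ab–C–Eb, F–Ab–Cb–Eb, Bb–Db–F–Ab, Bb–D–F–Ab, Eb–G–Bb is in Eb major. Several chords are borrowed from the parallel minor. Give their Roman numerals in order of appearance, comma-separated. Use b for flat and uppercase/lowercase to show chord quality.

bVImaj7, iiø7, v7

Eb major has the diatonic set Eb, Fm, Gm, Ab, Bb, Cm, Ddim. Eb–G–Bb–D = Ebmaj7, C–Eb–G = Cm, Ab–C–Eb = Ab, Bb–D–F–Ab = Bb7 and Eb–G–Bb = Eb all belong to that set. Cb–Eb–Gb–Bb doesn't fit — on degree 6 Eb major would have Cm (vi). Cbmaj7 is the degree-6 chord of Eb minor, so it is the borrowed bVImaj7. F–Ab–Cb–Eb doesn't fit — on degree 2 Eb major would have Fm (ii). Fm7b5 is the degree-2 chord of Eb minor, so it is the borrowed iiø7. Bb–Db–F–Ab is not: scale degree 5 in Eb major carries Bb (V). In Eb minor the chord on that degree is Bbm7, so here it functions as v7, borrowed from the parallel minor.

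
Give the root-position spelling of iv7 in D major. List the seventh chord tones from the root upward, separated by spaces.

G Bb D F

The root, G, is scale degree 4 — the same note in D major and D minor; only the chord quality changes. Building the minor-seventh chord from the parallel minor on G: G–Bb–D–F.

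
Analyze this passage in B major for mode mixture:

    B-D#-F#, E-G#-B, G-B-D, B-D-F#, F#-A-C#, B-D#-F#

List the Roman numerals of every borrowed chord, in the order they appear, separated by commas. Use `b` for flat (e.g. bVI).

The diatonic triads in B major are B, C#m, D#m, E, F#, G#m, A#dim. Of the given chords, B–D#–F# = B and E–G#–B = E are diatonic. G–B–D is not: scale degree 6 in B major carries G#m (vi). In B minor the chord on that degree is G, so here it functions as bVI, borrowed from the parallel minor. But B–D–F# is foreign: the diatonic I on degree 1 is B, whereas Bm comes from B minor. It is labeled i. But F#–A–C# is foreign: the diatonic V on degree 5 is F#, whereas F#m comes from B minor. It is labeled v.

bVI, i, v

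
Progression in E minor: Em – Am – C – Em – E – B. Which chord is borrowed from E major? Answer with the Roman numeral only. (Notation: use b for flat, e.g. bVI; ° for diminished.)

I

E minor has the diatonic set Em, F#dim, G, Am, B, C, D (with V from harmonic minor). Em, Am, C and B all belong to that set. E (E–G#–B) doesn't fit — on degree 1 E minor would have Em (i). E is the degree-1 chord of E major, so it is the borrowed I.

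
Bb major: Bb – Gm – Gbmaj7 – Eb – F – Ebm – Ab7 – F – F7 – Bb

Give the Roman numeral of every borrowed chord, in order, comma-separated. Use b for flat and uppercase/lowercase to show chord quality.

In Bb major the diatonic chords are Bb, Cm, Dm, Eb, F, Gm, Adim. Bb, Gm, Eb, F and F7 all belong to that set. Gbmaj7 (Gb–Bb–Db–F) is not: scale degree 6 in Bb major carries Gm (vi). In Bb minor the chord on that degree is Gbmaj7, so here it functions as bVImaj7, borrowed from the parallel minor. But Ebm (Eb–Gb–Bb) is foreign: the diatonic IV on degree 4 is Eb, whereas Ebm comes from Bb minor. It is labeled iv. Ab7 (Ab–C–Eb–Gb) doesn't fit — on degree 7 Bb major would have Adim (vii°). Ab7 is the degree-7 chord of Bb minor, so it is the borrowed bVII7.

bVImaj7, iv, bVII7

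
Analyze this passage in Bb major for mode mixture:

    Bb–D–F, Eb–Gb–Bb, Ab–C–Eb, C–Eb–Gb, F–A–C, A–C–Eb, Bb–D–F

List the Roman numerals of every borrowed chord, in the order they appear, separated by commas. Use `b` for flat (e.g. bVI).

iv, bVII, ii°

The diatonic triads in Bb major are Bb, Cm, Dm, Eb, F, Gm, Adim. Bb–D–F = Bb, F–A–C = F and A–C–Eb = Adim are all diatonic. Eb–Gb–Bb is not: scale degree 4 in Bb major carries Eb (IV). In Bb minor the chord on that degree is Ebm, so here it functions as iv, borrowed from the parallel minor. Ab–C–Eb doesn't fit — on degree 7 Bb major would have Adim (vii°). Ab is the degree-7 chord of Bb minor, so it is the borrowed bVII. C–Eb–Gb doesn't fit — on degree 2 Bb major would have Cm (ii). Cdim is the degree-2 chord of Bb minor, so it is the borrowed ii°.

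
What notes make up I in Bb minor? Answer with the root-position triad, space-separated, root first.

Bb D F

I is built on scale degree 1, which is Bb in both Bb minor and its parallel. Building the major chord from the parallel major on Bb: Bb–D–F.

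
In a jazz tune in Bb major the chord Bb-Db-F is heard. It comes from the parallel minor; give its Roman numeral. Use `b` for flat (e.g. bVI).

The root Bb is the diatonic 1st degree of Bb major; the borrowing shows in the chord quality. Diatonically Bb major has Bb (I) on that degree; Bb–Db–F is instead the minor chord native to Bb minor, so it takes the label i.

i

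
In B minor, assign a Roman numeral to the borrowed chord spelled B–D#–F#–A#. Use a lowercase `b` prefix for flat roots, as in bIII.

B is scale degree 1 in B minor. B–D#–F#–A# is a major-seventh chord — the form found in B major, not the diatonic i (Bm). Borrowed into B minor it is written Imaj7.

Imaj7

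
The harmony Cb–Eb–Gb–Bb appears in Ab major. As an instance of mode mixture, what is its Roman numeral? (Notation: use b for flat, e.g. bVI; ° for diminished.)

bIIImaj7

In Ab major scale degree 3 is C; Cb is its lowered form, from Ab minor. The diatonic chord on degree 3 would be Cm (iii), but Cb–Eb–Gb–Bb is the major-seventh chord from Ab minor. As a borrowed chord it is labeled bIIImaj7.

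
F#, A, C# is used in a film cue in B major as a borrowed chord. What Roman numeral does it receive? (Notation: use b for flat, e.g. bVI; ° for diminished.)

v

F# is scale degree 5 in B major. Diatonically B major has F# (V) on that degree; F#–A–C# is instead the minor chord native to B minor, so it takes the label v.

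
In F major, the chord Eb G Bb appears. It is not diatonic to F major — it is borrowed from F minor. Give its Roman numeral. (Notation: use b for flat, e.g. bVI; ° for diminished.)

Eb is the lowered form of scale degree 7 in F major (the diatonic degree 7 is E). Eb–G–Bb is a major chord — the form found in F minor, not the diatonic vii° (Edim). Borrowed into F major it is written bVII.

bVII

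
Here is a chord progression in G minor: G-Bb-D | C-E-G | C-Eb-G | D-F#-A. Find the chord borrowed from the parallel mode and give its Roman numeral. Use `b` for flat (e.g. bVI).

The diatonic triads in G minor (with V from harmonic minor) are Gm, Adim, Bb, Cm, D, Eb, F. G–Bb–D = Gm, C–Eb–G = Cm and D–F#–A = D are all diatonic. C–E–G doesn't fit — on degree 4 G minor would have Cm (iv). C is the degree-4 chord of G major, so it is the borrowed IV.

IV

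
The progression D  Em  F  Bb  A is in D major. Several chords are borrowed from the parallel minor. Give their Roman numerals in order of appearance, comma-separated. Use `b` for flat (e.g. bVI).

In D major the diatonic chords are D, Em, F#m, G, A, Bm, C#dim. D, Em and A are all diatonic. But F (F–A–C) is foreign: the diatonic iii on degree 3 is F#m, whereas F comes from D minor. It is labeled bIII. But Bb (Bb–D–F) is foreign: the diatonic vi on degree 6 is Bm, whereas Bb comes from D minor. It is labeled bVI.

bIII, bVI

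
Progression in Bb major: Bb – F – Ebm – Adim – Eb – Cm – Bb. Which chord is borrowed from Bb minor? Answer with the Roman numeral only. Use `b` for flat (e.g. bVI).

iv

Bb major has the diatonic set Bb, Cm, Dm, Eb, F, Gm, Adim. Of the given chords, Bb, F, Adim, Eb and Cm are diatonic. Ebm (Eb–Gb–Bb) is not: scale degree 4 in Bb major carries Eb (IV). In Bb minor the chord on that degree is Ebm, so here it functions as iv, borrowed from the parallel minor.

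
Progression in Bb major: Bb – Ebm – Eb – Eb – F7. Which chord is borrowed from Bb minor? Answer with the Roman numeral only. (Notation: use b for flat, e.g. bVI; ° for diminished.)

iv

Bb major has the diatonic set Bb, Cm, Dm, Eb, F, Gm, Adim. Of the given chords, Bb, Eb and F7 are diatonic. Ebm (Eb–Gb–Bb) doesn't fit — on degree 4 Bb major would have Eb (IV). Ebm is the degree-4 chord of Bb minor, so it is the borrowed iv.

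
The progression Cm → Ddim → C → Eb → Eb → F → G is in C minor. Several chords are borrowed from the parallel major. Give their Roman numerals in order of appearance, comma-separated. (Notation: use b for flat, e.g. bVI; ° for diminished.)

I, IV

In C minor (with V from harmonic minor) the diatonic chords are Cm, Ddim, Eb, Fm, G, Ab, Bb. Cm, Ddim, Eb and G all belong to that set. But C (C–E–G) is foreign: the diatonic i on degree 1 is Cm, whereas C comes from C major. It is labeled I. But F (F–A–C) is foreign: the diatonic iv on degree 4 is Fm, whereas F comes from C major. It is labeled IV.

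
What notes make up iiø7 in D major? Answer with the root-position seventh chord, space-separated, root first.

iiø7 is built on scale degree 2, which is E in both D major and its parallel. Building the half-diminished-seventh chord from the parallel minor on E: E–G–Bb–D.

E G Bb D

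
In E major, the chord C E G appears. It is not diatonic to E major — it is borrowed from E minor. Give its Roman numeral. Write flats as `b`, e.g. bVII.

bVI

C is the lowered form of scale degree 6 in E major (the diatonic degree 6 is C#). C–E–G is a major chord — the form found in E minor, not the diatonic vi (C#m). Borrowed into E major it is written bVI.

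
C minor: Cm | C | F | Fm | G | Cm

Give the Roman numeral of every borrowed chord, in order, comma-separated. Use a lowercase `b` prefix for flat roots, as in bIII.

I, IV

C minor has the diatonic set Cm, Ddim, Eb, Fm, G, Ab, Bb (with V from harmonic minor). Of the given chords, Cm, Fm and G are diatonic. C (C–E–G) is not: scale degree 1 in C minor carries Cm (i). In C major the chord on that degree is C, so here it functions as I, borrowed from the parallel major. F (F–A–C) is not: scale degree 4 in C minor carries Fm (iv). In C major the chord on that degree is F, so here it functions as IV, borrowed from the parallel major.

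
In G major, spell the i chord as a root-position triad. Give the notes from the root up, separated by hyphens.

G-Bb-D

i is built on scale degree 1, which is G in both G major and its parallel. Building the minor chord from the parallel minor on G: G–Bb–D.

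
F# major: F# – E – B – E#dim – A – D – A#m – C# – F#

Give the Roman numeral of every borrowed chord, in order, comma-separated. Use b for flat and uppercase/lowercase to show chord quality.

The diatonic triads in F# major are F#, G#m, A#m, B, C#, D#m, E#dim. F#, B, E#dim, A#m and C# all belong to that set. But E (E–G#–B) is foreign: the diatonic vii° on degree 7 is E#dim, whereas E comes from F# minor. It is labeled bVII. A (A–C#–E) is not: scale degree 3 in F# major carries A#m (iii). In F# minor the chord on that degree is A, so here it functions as bIII, borrowed from the parallel minor. D (D–F#–A) is not: scale degree 6 in F# major carries D#m (vi). In F# minor the chord on that degree is D, so here it functions as bVI, borrowed from the parallel minor.

bVII, bIII, bVI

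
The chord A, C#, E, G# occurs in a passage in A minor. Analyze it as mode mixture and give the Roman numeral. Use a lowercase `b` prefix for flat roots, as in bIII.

Imaj7

A is scale degree 1 in A minor. Diatonically A minor has Am (i) on that degree; A–C#–E–G# is instead the major-seventh chord native to A major, so it takes the label Imaj7.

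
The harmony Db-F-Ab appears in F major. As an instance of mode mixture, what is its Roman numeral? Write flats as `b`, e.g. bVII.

In F major scale degree 6 is D; Db is its lowered form, from F minor. Db–F–Ab is a major chord — the form found in F minor, not the diatonic vi (Dm). Borrowed into F major it is written bVI.

bVI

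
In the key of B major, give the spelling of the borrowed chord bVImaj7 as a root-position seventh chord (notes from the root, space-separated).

Scale degree 6 in B major is G#. bVImaj7 uses the lowered form, G, taken from B minor. Stacking thirds in B minor on G gives G–B–D–F#.

G B D F#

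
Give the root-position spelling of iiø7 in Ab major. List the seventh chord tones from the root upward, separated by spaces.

Bb Db Fb Ab

The root, Bb, is scale degree 2 — the same note in Ab major and Ab minor; only the chord quality changes. Building the half-diminished-seventh chord from the parallel minor on Bb: Bb–Db–Fb–Ab.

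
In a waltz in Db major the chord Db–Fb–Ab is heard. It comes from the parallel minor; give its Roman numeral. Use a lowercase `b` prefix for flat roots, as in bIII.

The root Db is the diatonic 1st degree of Db major; the borrowing shows in the chord quality. Db–Fb–Ab is a minor chord — the form found in Db minor, not the diatonic I (Db). Borrowed into Db major it is written i.

i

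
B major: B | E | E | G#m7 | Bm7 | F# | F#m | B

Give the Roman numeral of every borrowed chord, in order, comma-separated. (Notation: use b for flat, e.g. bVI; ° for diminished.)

i7, v

B major has the diatonic set B, C#m, D#m, E, F#, G#m, A#dim. B, E, G#m7 and F# are all diatonic. Bm7 (B–D–F#–A) is not: scale degree 1 in B major carries B (I). In B minor the chord on that degree is Bm7, so here it functions as i7, borrowed from the parallel minor. F#m (F#–A–C#) doesn't fit — on degree 5 B major would have F# (V). F#m is the degree-5 chord of B minor, so it is the borrowed v.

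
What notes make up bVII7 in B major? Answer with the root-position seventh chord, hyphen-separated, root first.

Scale degree 7 in B major is A#. bVII7 uses the lowered form, A, taken from B minor. Building the dominant-seventh chord from the parallel minor on A: A–C#–E–G.

A-C#-E-G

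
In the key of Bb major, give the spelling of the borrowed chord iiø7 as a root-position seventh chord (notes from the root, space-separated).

iiø7 is built on scale degree 2, which is C in both Bb major and its parallel. In Bb minor the chord on C is C–Eb–Gb–Bb.

C Eb Gb Bb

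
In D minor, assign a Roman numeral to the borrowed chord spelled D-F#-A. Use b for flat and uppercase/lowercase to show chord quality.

I

D is scale degree 1 in D minor. Diatonically D minor has Dm (i) on that degree; D–F#–A is instead the major chord native to D major, so it takes the label I.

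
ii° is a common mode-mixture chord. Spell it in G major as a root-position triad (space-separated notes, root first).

A C Eb

The root, A, is scale degree 2 — the same note in G major and G minor; only the chord quality changes. Stacking thirds in G minor on A gives A–C–Eb.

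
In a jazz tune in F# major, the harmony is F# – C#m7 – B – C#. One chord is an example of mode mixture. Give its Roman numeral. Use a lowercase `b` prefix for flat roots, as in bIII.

The diatonic triads in F# major are F#, G#m, A#m, B, C#, D#m, E#dim. F#, B and C# all belong to that set. But C#m7 (C#–E–G#–B) is foreign: the diatonic V on degree 5 is C#, whereas C#m7 comes from F# minor. It is labeled v7.

v7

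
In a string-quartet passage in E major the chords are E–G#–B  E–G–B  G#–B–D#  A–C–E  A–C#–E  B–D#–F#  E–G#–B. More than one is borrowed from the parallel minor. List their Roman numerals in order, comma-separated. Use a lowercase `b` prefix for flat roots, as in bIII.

i, iv

The diatonic triads in E major are E, F#m, G#m, A, B, C#m, D#dim. E–G#–B = E, G#–B–D# = G#m, A–C#–E = A and B–D#–F# = B are all diatonic. E–G–B doesn't fit — on degree 1 E major would have E (I). Em is the degree-1 chord of E minor, so it is the borrowed i. But A–C–E is foreign: the diatonic IV on degree 4 is A, whereas Am comes from E minor. It is labeled iv.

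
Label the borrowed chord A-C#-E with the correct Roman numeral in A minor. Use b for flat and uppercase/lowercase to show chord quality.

I

A is scale degree 1 in A minor. A–C#–E is a major chord — the form found in A major, not the diatonic i (Am). Borrowed into A minor it is written I.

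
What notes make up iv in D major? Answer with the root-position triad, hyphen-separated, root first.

iv is built on scale degree 4, which is G in both D major and its parallel. In D minor the chord on G is G–Bb–D.

G-Bb-D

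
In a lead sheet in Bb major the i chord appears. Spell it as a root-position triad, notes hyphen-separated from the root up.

The root, Bb, is scale degree 1 — the same note in Bb major and Bb minor; only the chord quality changes. Stacking thirds in Bb minor on Bb gives Bb–Db–F.

Bb-Db-F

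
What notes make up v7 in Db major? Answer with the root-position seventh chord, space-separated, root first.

The root, Ab, is scale degree 5 — the same note in Db major and Db minor; only the chord quality changes. Stacking thirds in Db minor on Ab gives Ab–Cb–Eb–Gb.

Ab Cb Eb Gb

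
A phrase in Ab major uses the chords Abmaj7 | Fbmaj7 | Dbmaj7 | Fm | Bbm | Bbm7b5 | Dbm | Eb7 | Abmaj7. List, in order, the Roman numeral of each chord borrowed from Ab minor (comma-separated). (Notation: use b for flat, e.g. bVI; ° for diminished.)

The diatonic triads in Ab major are Ab, Bbm, Cm, Db, Eb, Fm, Gdim. Abmaj7, Dbmaj7, Fm, Bbm and Eb7 are all diatonic. Fbmaj7 (Fb–Ab–Cb–Eb) is not: scale degree 6 in Ab major carries Fm (vi). In Ab minor the chord on that degree is Fbmaj7, so here it functions as bVImaj7, borrowed from the parallel minor. Bbm7b5 (Bb–Db–Fb–Ab) doesn't fit — on degree 2 Ab major would have Bbm (ii). Bbm7b5 is the degree-2 chord of Ab minor, so it is the borrowed iiø7. Dbm (Db–Fb–Ab) is not: scale degree 4 in Ab major carries Db (IV). In Ab minor the chord on that degree is Dbm, so here it functions as iv, borrowed from the parallel minor.

bVImaj7, iiø7, iv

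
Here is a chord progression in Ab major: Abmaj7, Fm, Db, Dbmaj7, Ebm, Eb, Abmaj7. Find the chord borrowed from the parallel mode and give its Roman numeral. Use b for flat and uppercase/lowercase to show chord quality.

v

In Ab major the diatonic chords are Ab, Bbm, Cm, Db, Eb, Fm, Gdim. Abmaj7, Fm, Db, Dbmaj7 and Eb all belong to that set. But Ebm (Eb–Gb–Bb) is foreign: the diatonic V on degree 5 is Eb, whereas Ebm comes from Ab minor. It is labeled v.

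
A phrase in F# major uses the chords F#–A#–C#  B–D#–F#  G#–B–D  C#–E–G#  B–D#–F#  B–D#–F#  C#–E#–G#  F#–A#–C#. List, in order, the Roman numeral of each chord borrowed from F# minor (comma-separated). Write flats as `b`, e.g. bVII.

ii°, v

The diatonic triads in F# major are F#, G#m, A#m, B, C#, D#m, E#dim. Of the given chords, F#–A#–C# = F#, B–D#–F# = B and C#–E#–G# = C# are diatonic. But G#–B–D is foreign: the diatonic ii on degree 2 is G#m, whereas G#dim comes from F# minor. It is labeled ii°. C#–E–G# doesn't fit — on degree 5 F# major would have C# (V). C#m is the degree-5 chord of F# minor, so it is the borrowed v.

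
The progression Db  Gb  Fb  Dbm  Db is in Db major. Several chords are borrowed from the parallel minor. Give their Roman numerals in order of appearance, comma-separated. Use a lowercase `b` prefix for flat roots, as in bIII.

bIII, i

Db major has the diatonic set Db, Ebm, Fm, Gb, Ab, Bbm, Cdim. Db and Gb both belong to that set. Fb (Fb–Ab–Cb) is not: scale degree 3 in Db major carries Fm (iii). In Db minor the chord on that degree is Fb, so here it functions as bIII, borrowed from the parallel minor. Dbm (Db–Fb–Ab) is not: scale degree 1 in Db major carries Db (I). In Db minor the chord on that degree is Dbm, so here it functions as i, borrowed from the parallel minor.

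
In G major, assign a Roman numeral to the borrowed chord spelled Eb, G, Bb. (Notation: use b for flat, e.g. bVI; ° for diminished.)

bVI

In G major scale degree 6 is E; Eb is its lowered form, from G minor. The diatonic chord on degree 6 would be Em (vi), but Eb–G–Bb is the major chord from G minor. As a borrowed chord it is labeled bVI.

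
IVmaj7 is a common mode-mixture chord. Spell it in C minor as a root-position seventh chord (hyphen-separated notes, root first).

F-A-C-E

IVmaj7 is built on scale degree 4, which is F in both C minor and its parallel. Stacking thirds in C major on F gives F–A–C–E.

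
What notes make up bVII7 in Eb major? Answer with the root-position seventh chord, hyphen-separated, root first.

Db-F-Ab-Cb

The root of bVII7 is the lowered 7th degree: D becomes Db. In Eb minor the chord on Db is Db–F–Ab–Cb.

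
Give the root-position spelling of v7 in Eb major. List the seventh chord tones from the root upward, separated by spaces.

Bb Db F Ab

v7 is built on scale degree 5, which is Bb in both Eb major and its parallel. Building the minor-seventh chord from the parallel minor on Bb: Bb–Db–F–Ab.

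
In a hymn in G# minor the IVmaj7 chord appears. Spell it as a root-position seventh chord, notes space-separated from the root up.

IVmaj7 is built on scale degree 4, which is C# in both G# minor and its parallel. Stacking thirds in G# major on C# gives C#–E#–G#–B#.

C# E# G# B#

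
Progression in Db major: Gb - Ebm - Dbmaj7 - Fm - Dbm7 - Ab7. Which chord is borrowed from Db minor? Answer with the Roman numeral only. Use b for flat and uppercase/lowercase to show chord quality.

i7

In Db major the diatonic chords are Db, Ebm, Fm, Gb, Ab, Bbm, Cdim. Of the given chords, Gb, Ebm, Dbmaj7, Fm and Ab7 are diatonic. Dbm7 (Db–Fb–Ab–Cb) doesn't fit — on degree 1 Db major would have Db (I). Dbm7 is the degree-1 chord of Db minor, so it is the borrowed i7.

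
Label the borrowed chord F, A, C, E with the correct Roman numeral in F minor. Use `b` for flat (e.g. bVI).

The root F is the diatonic 1st degree of F minor; the borrowing shows in the chord quality. The diatonic chord on degree 1 would be Fm (i), but F–A–C–E is the major-seventh chord from F major. As a borrowed chord it is labeled Imaj7.

Imaj7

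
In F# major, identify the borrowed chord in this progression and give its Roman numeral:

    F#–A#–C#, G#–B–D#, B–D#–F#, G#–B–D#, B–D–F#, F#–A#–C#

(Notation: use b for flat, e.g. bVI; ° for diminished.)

iv

In F# major the diatonic chords are F#, G#m, A#m, B, C#, D#m, E#dim. F#–A#–C# = F#, G#–B–D# = G#m and B–D#–F# = B all belong to that set. B–D–F# doesn't fit — on degree 4 F# major would have B (IV). Bm is the degree-4 chord of F# minor, so it is the borrowed iv.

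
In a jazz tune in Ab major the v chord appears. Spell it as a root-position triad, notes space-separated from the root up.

v is built on scale degree 5, which is Eb in both Ab major and its parallel. Stacking thirds in Ab minor on Eb gives Eb–Gb–Bb.

Eb Gb Bb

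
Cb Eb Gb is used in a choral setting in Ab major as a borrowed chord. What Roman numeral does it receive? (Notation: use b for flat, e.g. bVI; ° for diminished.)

bIII

In Ab major scale degree 3 is C; Cb is its lowered form, from Ab minor. Diatonically Ab major has Cm (iii) on that degree; Cb–Eb–Gb is instead the major chord native to Ab minor, so it takes the label bIII.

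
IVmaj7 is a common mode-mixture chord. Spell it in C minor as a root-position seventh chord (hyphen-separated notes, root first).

F-A-C-E

IVmaj7 is built on scale degree 4, which is F in both C minor and its parallel. Stacking thirds in C major on F gives F–A–C–E.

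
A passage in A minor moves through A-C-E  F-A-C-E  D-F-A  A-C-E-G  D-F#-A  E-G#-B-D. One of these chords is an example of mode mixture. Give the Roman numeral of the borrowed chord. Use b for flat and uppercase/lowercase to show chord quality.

The diatonic triads in A minor (with V from harmonic minor) are Am, Bdim, C, Dm, E, F, G. A–C–E = Am, F–A–C–E = Fmaj7, D–F–A = Dm, A–C–E–G = Am7 and E–G#–B–D = E7 are all diatonic. But D–F#–A is foreign: the diatonic iv on degree 4 is Dm, whereas D comes from A major. It is labeled IV.

IV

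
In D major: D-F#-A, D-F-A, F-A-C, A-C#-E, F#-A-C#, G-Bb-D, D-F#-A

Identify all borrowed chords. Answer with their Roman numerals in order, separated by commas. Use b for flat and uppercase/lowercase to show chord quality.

i, bIII, iv

In D major the diatonic chords are D, Em, F#m, G, A, Bm, C#dim. Of the given chords, D–F#–A = D, A–C#–E = A and F#–A–C# = F#m are diatonic. D–F–A is not: scale degree 1 in D major carries D (I). In D minor the chord on that degree is Dm, so here it functions as i, borrowed from the parallel minor. F–A–C is not: scale degree 3 in D major carries F#m (iii). In D minor the chord on that degree is F, so here it functions as bIII, borrowed from the parallel minor. G–Bb–D doesn't fit — on degree 4 D major would have G (IV). Gm is the degree-4 chord of D minor, so it is the borrowed iv.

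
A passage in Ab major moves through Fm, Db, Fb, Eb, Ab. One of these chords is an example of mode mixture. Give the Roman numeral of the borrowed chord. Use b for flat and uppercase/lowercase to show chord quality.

bVI

The diatonic triads in Ab major are Ab, Bbm, Cm, Db, Eb, Fm, Gdim. Fm, Db, Eb and Ab are all diatonic. Fb (Fb–Ab–Cb) doesn't fit — on degree 6 Ab major would have Fm (vi). Fb is the degree-6 chord of Ab minor, so it is the borrowed bVI.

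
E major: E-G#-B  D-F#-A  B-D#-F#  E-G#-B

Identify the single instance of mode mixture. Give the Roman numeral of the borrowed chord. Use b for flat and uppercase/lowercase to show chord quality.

bVII

E major has the diatonic set E, F#m, G#m, A, B, C#m, D#dim. E–G#–B = E and B–D#–F# = B are both diatonic. D–F#–A doesn't fit — on degree 7 E major would have D#dim (vii°). D is the degree-7 chord of E minor, so it is the borrowed bVII.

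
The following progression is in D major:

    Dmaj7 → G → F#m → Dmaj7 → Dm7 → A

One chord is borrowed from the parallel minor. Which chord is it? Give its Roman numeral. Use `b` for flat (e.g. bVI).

i7

In D major the diatonic chords are D, Em, F#m, G, A, Bm, C#dim. Of the given chords, Dmaj7, G, F#m and A are diatonic. Dm7 (D–F–A–C) is not: scale degree 1 in D major carries D (I). In D minor the chord on that degree is Dm7, so here it functions as i7, borrowed from the parallel minor.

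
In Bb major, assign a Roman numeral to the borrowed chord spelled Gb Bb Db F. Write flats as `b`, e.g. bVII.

bVImaj7

In Bb major scale degree 6 is G; Gb is its lowered form, from Bb minor. Gb–Bb–Db–F is a major-seventh chord — the form found in Bb minor, not the diatonic vi (Gm). Borrowed into Bb major it is written bVImaj7.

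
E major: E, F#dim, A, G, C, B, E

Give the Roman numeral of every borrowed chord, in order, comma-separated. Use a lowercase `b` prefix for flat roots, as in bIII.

E major has the diatonic set E, F#m, G#m, A, B, C#m, D#dim. Of the given chords, E, A and B are diatonic. F#dim (F#–A–C) doesn't fit — on degree 2 E major would have F#m (ii). F#dim is the degree-2 chord of E minor, so it is the borrowed ii°. G (G–B–D) is not: scale degree 3 in E major carries G#m (iii). In E minor the chord on that degree is G, so here it functions as bIII, borrowed from the parallel minor. But C (C–E–G) is foreign: the diatonic vi on degree 6 is C#m, whereas C comes from E minor. It is labeled bVI.

ii°, bIII, bVI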